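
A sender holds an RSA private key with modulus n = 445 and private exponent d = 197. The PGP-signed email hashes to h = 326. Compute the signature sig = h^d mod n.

191

h^197 mod 445 = 191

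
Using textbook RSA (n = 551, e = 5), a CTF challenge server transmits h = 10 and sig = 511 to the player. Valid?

no

Squares mod 551: sig^1≡511, sig^2≡498, sig^4≡54
5 = 4 + 1, so sig^5 ≡ 54·511 ≡ 44 (mod 551)
sig^5 mod 551 = 44, but h = 10.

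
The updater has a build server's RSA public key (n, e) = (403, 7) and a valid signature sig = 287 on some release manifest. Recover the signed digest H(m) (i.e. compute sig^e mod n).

157

Squares mod 403: sig^1≡287, sig^2≡157, sig^4≡66
7 = 4 + 2 + 1, so sig^7 ≡ 66·157·287 ≡ 157 (mod 403)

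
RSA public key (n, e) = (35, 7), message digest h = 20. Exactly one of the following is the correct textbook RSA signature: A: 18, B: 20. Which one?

B

Candidate A: 18^2 = 324 ≡ 9; 18^4 ≡ 9^2 = 81 ≡ 11; 7 = 4 + 2 + 1, so 18^7 ≡ 11·9·18 ≡ 32 (mod 35)
Candidate B: 20^2 = 400 ≡ 15; 20^4 ≡ 15^2 = 225 ≡ 15; 7 = 4 + 2 + 1, so 20^7 ≡ 15·15·20 ≡ 20 (mod 35)
  → matches h = 20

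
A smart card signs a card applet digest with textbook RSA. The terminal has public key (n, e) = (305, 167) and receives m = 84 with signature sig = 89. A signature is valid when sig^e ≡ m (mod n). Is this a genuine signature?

genuine

Squares mod 305: sig^1≡89, sig^2≡296, sig^4≡81, sig^8≡156, sig^16≡241, sig^32≡131, sig^64≡81, sig^128≡156
167 = 128 + 32 + 4 + 2 + 1, so sig^167 ≡ 156·131·81·296·89 ≡ 84 (mod 305)
84 = m, so the signature checks out.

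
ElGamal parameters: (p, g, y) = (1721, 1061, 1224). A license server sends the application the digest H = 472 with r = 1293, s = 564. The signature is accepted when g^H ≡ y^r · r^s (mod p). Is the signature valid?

invalid

Left side g^H mod p:
1061^2 = 1125721 ≡ 187
1061^4 ≡ 187^2 = 34969 ≡ 549
1061^8 ≡ 549^2 = 301401 ≡ 226
1061^16 ≡ 226^2 = 51076 ≡ 1167
1061^32 ≡ 1167^2 = 1361889 ≡ 578
1061^64 ≡ 578^2 = 334084 ≡ 210
1061^128 ≡ 210^2 = 44100 ≡ 1075
1061^256 ≡ 1075^2 = 1155625 ≡ 834
472 = 256 + 128 + 64 + 16 + 8, so 1061^472 ≡ 834·1075·210·1167·226 ≡ 654 (mod 1721)
Right side y^r · r^s mod p:
1224^2 = 1498176 ≡ 906
1224^4 ≡ 906^2 = 820836 ≡ 1640
1224^8 ≡ 1640^2 = 2689600 ≡ 1398
1224^16 ≡ 1398^2 = 1954404 ≡ 1069
1224^32 ≡ 1069^2 = 1142761 ≡ 17
1224^64 ≡ 17^2 = 289
1224^128 ≡ 289^2 = 83521 ≡ 913
1224^256 ≡ 913^2 = 833569 ≡ 605
1224^512 ≡ 605^2 = 366025 ≡ 1173
1224^1024 ≡ 1173^2 = 1375929 ≡ 850
1293 = 1024 + 256 + 8 + 4 + 1, so 1224^1293 ≡ 850·605·1398·1640·1224 ≡ 1101 (mod 1721)
1293^2 = 1671849 ≡ 758
1293^4 ≡ 758^2 = 574564 ≡ 1471
1293^8 ≡ 1471^2 = 2163841 ≡ 544
1293^16 ≡ 544^2 = 295936 ≡ 1645
1293^32 ≡ 1645^2 = 2706025 ≡ 613
1293^64 ≡ 613^2 = 375769 ≡ 591
1293^128 ≡ 591^2 = 349281 ≡ 1639
1293^256 ≡ 1639^2 = 2686321 ≡ 1561
1293^512 ≡ 1561^2 = 2436721 ≡ 1506
564 = 512 + 32 + 16 + 4, so 1293^564 ≡ 1506·613·1645·1471 ≡ 1630 (mod 1721)
1101·1630 = 1794630 ≡ 1348 (mod 1721)
654 ≠ 1348, so verification fails.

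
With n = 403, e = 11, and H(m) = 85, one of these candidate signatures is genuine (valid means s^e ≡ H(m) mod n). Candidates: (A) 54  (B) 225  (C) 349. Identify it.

Candidate A: Squares mod 403: 54^1≡54, 54^2≡95, 54^4≡159, 54^8≡295; 11 = 8 + 2 + 1, so 54^11 ≡ 295·95·54 ≡ 85 (mod 403)
  → matches H(m) = 85
Candidate B: Squares mod 403: 225^1≡225, 225^2≡250, 225^4≡35, 225^8≡16; 11 = 8 + 2 + 1, so 225^11 ≡ 16·250·225 ≡ 101 (mod 403)
Candidate C: Squares mod 403: 349^1≡349, 349^2≡95, 349^4≡159, 349^8≡295; 11 = 8 + 2 + 1, so 349^11 ≡ 295·95·349 ≡ 318 (mod 403)

A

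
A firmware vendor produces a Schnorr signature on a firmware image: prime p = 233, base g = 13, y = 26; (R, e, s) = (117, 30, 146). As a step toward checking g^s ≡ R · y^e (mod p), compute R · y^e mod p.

26^30 mod 233 = 217
R · y^e ≡ 117·217 = 25389 ≡ 225 (mod 233)

225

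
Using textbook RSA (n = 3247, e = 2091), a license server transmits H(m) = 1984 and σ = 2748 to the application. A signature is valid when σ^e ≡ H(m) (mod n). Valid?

Squares mod 3247: σ^1≡2748, σ^2≡2229, σ^4≡531, σ^8≡2719, σ^16≡2789, σ^32≡1956, σ^64≡970, σ^128≡2517, σ^256≡392, σ^512≡1055, σ^1024≡2551, σ^2048≡613
2091 = 2048 + 32 + 8 + 2 + 1, so σ^2091 ≡ 613·1956·2719·2229·2748 ≡ 1984 (mod 3247)
1984 = H(m), so the signature checks out.

yes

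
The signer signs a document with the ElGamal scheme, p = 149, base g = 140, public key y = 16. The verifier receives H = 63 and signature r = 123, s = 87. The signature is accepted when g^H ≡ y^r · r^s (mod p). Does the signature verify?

verifies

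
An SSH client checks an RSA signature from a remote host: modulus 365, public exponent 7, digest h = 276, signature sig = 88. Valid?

sig^2 ≡ 88^2 = 7744 ≡ 79
sig^4 ≡ 79^2 = 6241 ≡ 36
7 = 4 + 2 + 1, so sig^7 ≡ 36·79·88 ≡ 247 (mod 365)
247 ≠ 276, so verification fails.

no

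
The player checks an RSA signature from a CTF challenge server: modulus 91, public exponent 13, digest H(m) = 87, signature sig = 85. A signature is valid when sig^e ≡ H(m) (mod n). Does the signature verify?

sig^2 ≡ 85^2 = 7225 ≡ 36
sig^4 ≡ 36^2 = 1296 ≡ 22
sig^8 ≡ 22^2 = 484 ≡ 29
13 = 8 + 4 + 1, so sig^13 ≡ 29·22·85 ≡ 85 (mod 91)
The recovered value 85 does not match the digest 87.

does not verify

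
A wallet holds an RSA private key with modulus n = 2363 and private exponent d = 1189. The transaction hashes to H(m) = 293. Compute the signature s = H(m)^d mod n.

1619

(H(m))^2 ≡ 293^2 = 85849 ≡ 781
(H(m))^4 ≡ 781^2 = 609961 ≡ 307
(H(m))^8 ≡ 307^2 = 94249 ≡ 2092
(H(m))^16 ≡ 2092^2 = 4376464 ≡ 188
(H(m))^32 ≡ 188^2 = 35344 ≡ 2262
(H(m))^64 ≡ 2262^2 = 5116644 ≡ 749
(H(m))^128 ≡ 749^2 = 561001 ≡ 970
(H(m))^256 ≡ 970^2 = 940900 ≡ 426
(H(m))^512 ≡ 426^2 = 181476 ≡ 1888
(H(m))^1024 ≡ 1888^2 = 3564544 ≡ 1140
1189 = 1024 + 128 + 32 + 4 + 1, so (H(m))^1189 ≡ 1140·970·2262·307·293 ≡ 1619 (mod 2363)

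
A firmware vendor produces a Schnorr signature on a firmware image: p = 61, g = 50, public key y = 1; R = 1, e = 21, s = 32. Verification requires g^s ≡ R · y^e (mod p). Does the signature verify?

g^s mod p:
50^32 mod 61 = 1
R · y^e mod p:
1^21 mod 61 = 1
1·1 = 1 ≡ 1 (mod 61)
1 ≡ 1 (mod 61); signature holds.

verifies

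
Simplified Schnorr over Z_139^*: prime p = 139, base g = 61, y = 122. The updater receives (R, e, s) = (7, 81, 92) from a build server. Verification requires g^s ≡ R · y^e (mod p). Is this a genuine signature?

g^s mod p:
61^92 mod 139 = 42
R · y^e mod p:
122^81 mod 139 = 6
7·6 = 42 ≡ 42 (mod 139)
42 ≡ 42 (mod 139); signature holds.

genuine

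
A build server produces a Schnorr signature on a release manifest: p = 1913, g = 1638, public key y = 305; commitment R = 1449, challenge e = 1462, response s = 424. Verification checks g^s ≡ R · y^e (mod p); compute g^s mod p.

1638^2 = 2683044 ≡ 1018
1638^4 ≡ 1018^2 = 1036324 ≡ 1391
1638^8 ≡ 1391^2 = 1934881 ≡ 838
1638^16 ≡ 838^2 = 702244 ≡ 173
1638^32 ≡ 173^2 = 29929 ≡ 1234
1638^64 ≡ 1234^2 = 1522756 ≡ 8
1638^128 ≡ 8^2 = 64
1638^256 ≡ 64^2 = 4096 ≡ 270
424 = 256 + 128 + 32 + 8, so 1638^424 ≡ 270·64·1234·838 ≡ 581 (mod 1913)

581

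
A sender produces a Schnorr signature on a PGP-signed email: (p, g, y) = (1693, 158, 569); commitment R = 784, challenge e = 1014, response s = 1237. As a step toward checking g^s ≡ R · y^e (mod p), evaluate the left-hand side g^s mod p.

3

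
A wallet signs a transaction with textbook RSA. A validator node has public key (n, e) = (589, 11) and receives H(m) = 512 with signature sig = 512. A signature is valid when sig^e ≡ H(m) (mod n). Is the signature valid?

sig^2 ≡ 512^2 = 262144 ≡ 39
sig^4 ≡ 39^2 = 1521 ≡ 343
sig^8 ≡ 343^2 = 117649 ≡ 438
11 = 8 + 2 + 1, so sig^11 ≡ 438·39·512 ≡ 512 (mod 589)
sig^11 mod 589 = 512 matches H(m).

valid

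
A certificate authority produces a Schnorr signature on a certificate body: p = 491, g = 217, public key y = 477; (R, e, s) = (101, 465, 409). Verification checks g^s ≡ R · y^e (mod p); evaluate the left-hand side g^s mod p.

119

217^2 = 47089 ≡ 444
217^4 ≡ 444^2 = 197136 ≡ 245
217^8 ≡ 245^2 = 60025 ≡ 123
217^16 ≡ 123^2 = 15129 ≡ 399
217^32 ≡ 399^2 = 159201 ≡ 117
217^64 ≡ 117^2 = 13689 ≡ 432
217^128 ≡ 432^2 = 186624 ≡ 44
217^256 ≡ 44^2 = 1936 ≡ 463
409 = 256 + 128 + 16 + 8 + 1, so 217^409 ≡ 463·44·399·123·217 ≡ 119 (mod 491)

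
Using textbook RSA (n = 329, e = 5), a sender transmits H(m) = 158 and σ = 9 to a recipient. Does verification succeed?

passes

σ^2 ≡ 9^2 = 81
σ^4 ≡ 81^2 = 6561 ≡ 310
5 = 4 + 1, so σ^5 ≡ 310·9 ≡ 158 (mod 329)
158 = H(m), so the signature checks out.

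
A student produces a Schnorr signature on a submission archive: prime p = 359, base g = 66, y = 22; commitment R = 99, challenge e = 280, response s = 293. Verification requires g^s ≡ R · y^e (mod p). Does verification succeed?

passes

g^s mod p:
66^2 = 4356 ≡ 48
66^4 ≡ 48^2 = 2304 ≡ 150
66^8 ≡ 150^2 = 22500 ≡ 242
66^16 ≡ 242^2 = 58564 ≡ 47
66^32 ≡ 47^2 = 2209 ≡ 55
66^64 ≡ 55^2 = 3025 ≡ 153
66^128 ≡ 153^2 = 23409 ≡ 74
66^256 ≡ 74^2 = 5476 ≡ 91
293 = 256 + 32 + 4 + 1, so 66^293 ≡ 91·55·150·66 ≡ 320 (mod 359)
R · y^e mod p:
22^2 = 484 ≡ 125
22^4 ≡ 125^2 = 15625 ≡ 188
22^8 ≡ 188^2 = 35344 ≡ 162
22^16 ≡ 162^2 = 26244 ≡ 37
22^32 ≡ 37^2 = 1369 ≡ 292
22^64 ≡ 292^2 = 85264 ≡ 181
22^128 ≡ 181^2 = 32761 ≡ 92
22^256 ≡ 92^2 = 8464 ≡ 207
280 = 256 + 16 + 8, so 22^280 ≡ 207·37·162 ≡ 54 (mod 359)
99·54 = 5346 ≡ 320 (mod 359)
320 ≡ 320 (mod 359); signature holds.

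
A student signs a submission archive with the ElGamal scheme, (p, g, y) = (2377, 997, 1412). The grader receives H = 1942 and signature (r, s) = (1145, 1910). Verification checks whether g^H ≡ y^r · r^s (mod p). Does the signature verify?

does not verify

Left side g^H mod p:
997^2 = 994009 ≡ 423
997^4 ≡ 423^2 = 178929 ≡ 654
997^8 ≡ 654^2 = 427716 ≡ 2233
997^16 ≡ 2233^2 = 4986289 ≡ 1720
997^32 ≡ 1720^2 = 2958400 ≡ 1412
997^64 ≡ 1412^2 = 1993744 ≡ 1818
997^128 ≡ 1818^2 = 3305124 ≡ 1094
997^256 ≡ 1094^2 = 1196836 ≡ 1205
997^512 ≡ 1205^2 = 1452025 ≡ 2055
997^1024 ≡ 2055^2 = 4223025 ≡ 1473
1942 = 1024 + 512 + 256 + 128 + 16 + 4 + 2, so 997^1942 ≡ 1473·2055·1205·1094·1720·654·423 ≡ 910 (mod 2377)
Right side y^r · r^s mod p:
1412^2 = 1993744 ≡ 1818
1412^4 ≡ 1818^2 = 3305124 ≡ 1094
1412^8 ≡ 1094^2 = 1196836 ≡ 1205
1412^16 ≡ 1205^2 = 1452025 ≡ 2055
1412^32 ≡ 2055^2 = 4223025 ≡ 1473
1412^64 ≡ 1473^2 = 2169729 ≡ 1905
1412^128 ≡ 1905^2 = 3629025 ≡ 1723
1412^256 ≡ 1723^2 = 2968729 ≡ 2233
1412^512 ≡ 2233^2 = 4986289 ≡ 1720
1412^1024 ≡ 1720^2 = 2958400 ≡ 1412
1145 = 1024 + 64 + 32 + 16 + 8 + 1, so 1412^1145 ≡ 1412·1905·1473·2055·1205·1412 ≡ 1412 (mod 2377)
1145^2 = 1311025 ≡ 1298
1145^4 ≡ 1298^2 = 1684804 ≡ 1888
1145^8 ≡ 1888^2 = 3564544 ≡ 1421
1145^16 ≡ 1421^2 = 2019241 ≡ 1168
1145^32 ≡ 1168^2 = 1364224 ≡ 2203
1145^64 ≡ 2203^2 = 4853209 ≡ 1752
1145^128 ≡ 1752^2 = 3069504 ≡ 797
1145^256 ≡ 797^2 = 635209 ≡ 550
1145^512 ≡ 550^2 = 302500 ≡ 621
1145^1024 ≡ 621^2 = 385641 ≡ 567
1910 = 1024 + 512 + 256 + 64 + 32 + 16 + 4 + 2, so 1145^1910 ≡ 567·621·550·1752·2203·1168·1888·1298 ≡ 797 (mod 2377)
1412·797 = 1125364 ≡ 1043 (mod 2377)
910 ≠ 1043, so verification fails.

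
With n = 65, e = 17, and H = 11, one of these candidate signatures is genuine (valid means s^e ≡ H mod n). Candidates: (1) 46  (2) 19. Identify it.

1

Candidate 1: 46^2 = 2116 ≡ 36; 46^4 ≡ 36^2 = 1296 ≡ 61; 46^8 ≡ 61^2 = 3721 ≡ 16; 46^16 ≡ 16^2 = 256 ≡ 61; 17 = 16 + 1, so 46^17 ≡ 61·46 ≡ 11 (mod 65)
  → matches H = 11
Candidate 2: 19^2 = 361 ≡ 36; 19^4 ≡ 36^2 = 1296 ≡ 61; 19^8 ≡ 61^2 = 3721 ≡ 16; 19^16 ≡ 16^2 = 256 ≡ 61; 17 = 16 + 1, so 19^17 ≡ 61·19 ≡ 54 (mod 65)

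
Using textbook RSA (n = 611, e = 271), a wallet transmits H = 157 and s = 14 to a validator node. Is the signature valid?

valid

s^2 ≡ 14^2 = 196
s^4 ≡ 196^2 = 38416 ≡ 534
s^8 ≡ 534^2 = 285156 ≡ 430
s^16 ≡ 430^2 = 184900 ≡ 378
s^32 ≡ 378^2 = 142884 ≡ 521
s^64 ≡ 521^2 = 271441 ≡ 157
s^128 ≡ 157^2 = 24649 ≡ 209
s^256 ≡ 209^2 = 43681 ≡ 300
271 = 256 + 8 + 4 + 2 + 1, so s^271 ≡ 300·430·534·196·14 ≡ 157 (mod 611)
Since 157 equals the digest 157, verification succeeds.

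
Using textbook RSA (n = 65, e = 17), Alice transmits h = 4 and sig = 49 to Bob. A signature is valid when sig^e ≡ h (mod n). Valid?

yes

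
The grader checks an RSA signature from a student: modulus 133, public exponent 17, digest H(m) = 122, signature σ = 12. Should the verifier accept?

accept

σ^2 ≡ 12^2 = 144 ≡ 11
σ^4 ≡ 11^2 = 121
σ^8 ≡ 121^2 = 14641 ≡ 11
σ^16 ≡ 11^2 = 121
17 = 16 + 1, so σ^17 ≡ 121·12 ≡ 122 (mod 133)
Since 122 equals the digest 122, verification succeeds.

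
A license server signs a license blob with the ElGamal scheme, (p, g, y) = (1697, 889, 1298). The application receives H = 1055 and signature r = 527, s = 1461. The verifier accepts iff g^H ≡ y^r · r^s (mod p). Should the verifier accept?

Left side g^H mod p:
889^2 = 790321 ≡ 1216
889^4 ≡ 1216^2 = 1478656 ≡ 569
889^8 ≡ 569^2 = 323761 ≡ 1331
889^16 ≡ 1331^2 = 1771561 ≡ 1590
889^32 ≡ 1590^2 = 2528100 ≡ 1267
889^64 ≡ 1267^2 = 1605289 ≡ 1624
889^128 ≡ 1624^2 = 2637376 ≡ 238
889^256 ≡ 238^2 = 56644 ≡ 643
889^512 ≡ 643^2 = 413449 ≡ 1078
889^1024 ≡ 1078^2 = 1162084 ≡ 1336
1055 = 1024 + 16 + 8 + 4 + 2 + 1, so 889^1055 ≡ 1336·1590·1331·569·1216·889 ≡ 795 (mod 1697)
Right side y^r · r^s mod p:
1298^2 = 1684804 ≡ 1380
1298^4 ≡ 1380^2 = 1904400 ≡ 366
1298^8 ≡ 366^2 = 133956 ≡ 1590
1298^16 ≡ 1590^2 = 2528100 ≡ 1267
1298^32 ≡ 1267^2 = 1605289 ≡ 1624
1298^64 ≡ 1624^2 = 2637376 ≡ 238
1298^128 ≡ 238^2 = 56644 ≡ 643
1298^256 ≡ 643^2 = 413449 ≡ 1078
1298^512 ≡ 1078^2 = 1162084 ≡ 1336
527 = 512 + 8 + 4 + 2 + 1, so 1298^527 ≡ 1336·1590·366·1380·1298 ≡ 15 (mod 1697)
527^2 = 277729 ≡ 1118
527^4 ≡ 1118^2 = 1249924 ≡ 932
527^8 ≡ 932^2 = 868624 ≡ 1457
527^16 ≡ 1457^2 = 2122849 ≡ 1599
527^32 ≡ 1599^2 = 2556801 ≡ 1119
527^64 ≡ 1119^2 = 1252161 ≡ 1472
527^128 ≡ 1472^2 = 2166784 ≡ 1412
527^256 ≡ 1412^2 = 1993744 ≡ 1466
527^512 ≡ 1466^2 = 2149156 ≡ 754
527^1024 ≡ 754^2 = 568516 ≡ 21
1461 = 1024 + 256 + 128 + 32 + 16 + 4 + 1, so 527^1461 ≡ 21·1466·1412·1119·1599·932·527 ≡ 53 (mod 1697)
15·53 = 795 ≡ 795 (mod 1697)
795 ≡ 795 (mod 1697), so the signature is genuine.

accept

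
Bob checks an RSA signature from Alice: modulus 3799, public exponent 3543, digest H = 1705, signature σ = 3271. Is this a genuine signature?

genuine

Squares mod 3799: σ^1≡3271, σ^2≡1457, σ^4≡3007, σ^8≡429, σ^16≡1689, σ^32≡3471, σ^64≡1212, σ^128≡2530, σ^256≡3384, σ^512≡1270, σ^1024≡2124, σ^2048≡1963
3543 = 2048 + 1024 + 256 + 128 + 64 + 16 + 4 + 2 + 1, so σ^3543 ≡ 1963·2124·3384·2530·1212·1689·3007·1457·3271 ≡ 1705 (mod 3799)
σ^3543 mod 3799 = 1705 matches H.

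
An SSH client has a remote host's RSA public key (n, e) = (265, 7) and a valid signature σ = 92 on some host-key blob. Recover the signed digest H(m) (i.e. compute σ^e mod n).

263

σ^2 ≡ 92^2 = 8464 ≡ 249
σ^4 ≡ 249^2 = 62001 ≡ 256
7 = 4 + 2 + 1, so σ^7 ≡ 256·249·92 ≡ 263 (mod 265)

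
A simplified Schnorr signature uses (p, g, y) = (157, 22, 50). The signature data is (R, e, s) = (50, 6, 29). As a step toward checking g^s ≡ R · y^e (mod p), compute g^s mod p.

107

Squares mod 157: 22^1≡22, 22^2≡13, 22^4≡12, 22^8≡144, 22^16≡12
29 = 16 + 8 + 4 + 1, so 22^29 ≡ 12·144·12·22 ≡ 107 (mod 157)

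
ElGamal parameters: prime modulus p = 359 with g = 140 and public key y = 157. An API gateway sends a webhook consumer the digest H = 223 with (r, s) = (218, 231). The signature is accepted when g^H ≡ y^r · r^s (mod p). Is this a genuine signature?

genuine

Left side g^H mod p:
Squares mod 359: 140^1≡140, 140^2≡214, 140^4≡203, 140^8≡283, 140^16≡32, 140^32≡306, 140^64≡296, 140^128≡20
223 = 128 + 64 + 16 + 8 + 4 + 2 + 1, so 140^223 ≡ 20·296·32·283·203·214·140 ≡ 118 (mod 359)
Right side y^r · r^s mod p:
Squares mod 359: 157^1≡157, 157^2≡237, 157^4≡165, 157^8≡300, 157^16≡250, 157^32≡34, 157^64≡79, 157^128≡138
218 = 128 + 64 + 16 + 8 + 2, so 157^218 ≡ 138·79·250·300·237 ≡ 214 (mod 359)
Squares mod 359: 218^1≡218, 218^2≡136, 218^4≡187, 218^8≡146, 218^16≡135, 218^32≡275, 218^64≡235, 218^128≡298
231 = 128 + 64 + 32 + 4 + 2 + 1, so 218^231 ≡ 298·235·275·187·136·218 ≡ 326 (mod 359)
214·326 = 69764 ≡ 118 (mod 359)
118 ≡ 118 (mod 359), so the signature is genuine.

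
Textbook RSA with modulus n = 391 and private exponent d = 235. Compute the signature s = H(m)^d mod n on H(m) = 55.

98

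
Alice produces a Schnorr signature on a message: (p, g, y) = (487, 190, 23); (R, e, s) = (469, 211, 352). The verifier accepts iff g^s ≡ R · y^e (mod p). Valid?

yes

g^s mod p:
190^2 = 36100 ≡ 62
190^4 ≡ 62^2 = 3844 ≡ 435
190^8 ≡ 435^2 = 189225 ≡ 269
190^16 ≡ 269^2 = 72361 ≡ 285
190^32 ≡ 285^2 = 81225 ≡ 383
190^64 ≡ 383^2 = 146689 ≡ 102
190^128 ≡ 102^2 = 10404 ≡ 177
190^256 ≡ 177^2 = 31329 ≡ 161
352 = 256 + 64 + 32, so 190^352 ≡ 161·102·383 ≡ 21 (mod 487)
R · y^e mod p:
23^2 = 529 ≡ 42
23^4 ≡ 42^2 = 1764 ≡ 303
23^8 ≡ 303^2 = 91809 ≡ 253
23^16 ≡ 253^2 = 64009 ≡ 212
23^32 ≡ 212^2 = 44944 ≡ 140
23^64 ≡ 140^2 = 19600 ≡ 120
23^128 ≡ 120^2 = 14400 ≡ 277
211 = 128 + 64 + 16 + 2 + 1, so 23^211 ≡ 277·120·212·42·23 ≡ 80 (mod 487)
469·80 = 37520 ≡ 21 (mod 487)
21 ≡ 21 (mod 487); signature holds.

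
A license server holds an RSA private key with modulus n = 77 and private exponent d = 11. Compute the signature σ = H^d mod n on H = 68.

24

H^2 ≡ 68^2 = 4624 ≡ 4
H^4 ≡ 4^2 = 16
H^8 ≡ 16^2 = 256 ≡ 25
11 = 8 + 2 + 1, so H^11 ≡ 25·4·68 ≡ 24 (mod 77)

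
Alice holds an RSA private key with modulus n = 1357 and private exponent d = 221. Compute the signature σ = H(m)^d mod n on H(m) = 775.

(H(m))^2 ≡ 775^2 = 600625 ≡ 831
(H(m))^4 ≡ 831^2 = 690561 ≡ 1205
(H(m))^8 ≡ 1205^2 = 1452025 ≡ 35
(H(m))^16 ≡ 35^2 = 1225
(H(m))^32 ≡ 1225^2 = 1500625 ≡ 1140
(H(m))^64 ≡ 1140^2 = 1299600 ≡ 951
(H(m))^128 ≡ 951^2 = 904401 ≡ 639
221 = 128 + 64 + 16 + 8 + 4 + 1, so (H(m))^221 ≡ 639·951·1225·35·1205·775 ≡ 660 (mod 1357)

660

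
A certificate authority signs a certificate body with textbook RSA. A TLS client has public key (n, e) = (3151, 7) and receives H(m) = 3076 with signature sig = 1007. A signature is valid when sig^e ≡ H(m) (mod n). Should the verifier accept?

reject

sig^2 ≡ 1007^2 = 1014049 ≡ 2578
sig^4 ≡ 2578^2 = 6646084 ≡ 625
7 = 4 + 2 + 1, so sig^7 ≡ 625·2578·1007 ≡ 75 (mod 3151)
75 ≠ 3076, so verification fails.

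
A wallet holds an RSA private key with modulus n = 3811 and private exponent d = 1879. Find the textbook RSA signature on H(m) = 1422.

Squares mod 3811: (H(m))^1≡1422, (H(m))^2≡2254, (H(m))^4≡453, (H(m))^8≡3226, (H(m))^16≡3046, (H(m))^32≡2142, (H(m))^64≡3531, (H(m))^128≡2180, (H(m))^256≡83, (H(m))^512≡3078, (H(m))^1024≡3749
1879 = 1024 + 512 + 256 + 64 + 16 + 4 + 2 + 1, so (H(m))^1879 ≡ 3749·3078·83·3531·3046·453·2254·1422 ≡ 3527 (mod 3811)

3527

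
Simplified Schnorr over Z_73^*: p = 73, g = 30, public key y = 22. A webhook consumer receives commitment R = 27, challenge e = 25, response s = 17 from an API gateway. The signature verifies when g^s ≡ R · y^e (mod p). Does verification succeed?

fails

g^s mod p:
30^2 = 900 ≡ 24
30^4 ≡ 24^2 = 576 ≡ 65
30^8 ≡ 65^2 = 4225 ≡ 64
30^16 ≡ 64^2 = 4096 ≡ 8
17 = 16 + 1, so 30^17 ≡ 8·30 ≡ 21 (mod 73)
R · y^e mod p:
22^2 = 484 ≡ 46
22^4 ≡ 46^2 = 2116 ≡ 72
22^8 ≡ 72^2 = 5184 ≡ 1
22^16 ≡ 1^2 = 1
25 = 16 + 8 + 1, so 22^25 ≡ 1·1·22 ≡ 22 (mod 73)
27·22 = 594 ≡ 10 (mod 73)
21 ≠ 10; the check fails.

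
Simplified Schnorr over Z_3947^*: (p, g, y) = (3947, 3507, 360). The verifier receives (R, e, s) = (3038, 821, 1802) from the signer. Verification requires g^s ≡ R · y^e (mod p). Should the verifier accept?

reject

g^s mod p:
3507^2 = 12299049 ≡ 197
3507^4 ≡ 197^2 = 38809 ≡ 3286
3507^8 ≡ 3286^2 = 10797796 ≡ 2751
3507^16 ≡ 2751^2 = 7568001 ≡ 1602
3507^32 ≡ 1602^2 = 2566404 ≡ 854
3507^64 ≡ 854^2 = 729316 ≡ 3068
3507^128 ≡ 3068^2 = 9412624 ≡ 2976
3507^256 ≡ 2976^2 = 8856576 ≡ 3455
3507^512 ≡ 3455^2 = 11937025 ≡ 1297
3507^1024 ≡ 1297^2 = 1682209 ≡ 787
1802 = 1024 + 512 + 256 + 8 + 2, so 3507^1802 ≡ 787·1297·3455·2751·197 ≡ 1788 (mod 3947)
R · y^e mod p:
360^2 = 129600 ≡ 3296
360^4 ≡ 3296^2 = 10863616 ≡ 1472
360^8 ≡ 1472^2 = 2166784 ≡ 3828
360^16 ≡ 3828^2 = 14653584 ≡ 2320
360^32 ≡ 2320^2 = 5382400 ≡ 2639
360^64 ≡ 2639^2 = 6964321 ≡ 1813
360^128 ≡ 1813^2 = 3286969 ≡ 3065
360^256 ≡ 3065^2 = 9394225 ≡ 365
360^512 ≡ 365^2 = 133225 ≡ 2974
821 = 512 + 256 + 32 + 16 + 4 + 1, so 360^821 ≡ 2974·365·2639·2320·1472·360 ≡ 906 (mod 3947)
3038·906 = 2752428 ≡ 1369 (mod 3947)
1788 ≠ 1369; the check fails.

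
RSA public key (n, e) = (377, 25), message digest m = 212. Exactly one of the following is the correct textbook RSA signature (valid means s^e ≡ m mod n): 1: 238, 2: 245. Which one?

1

Candidate 1: 238^2 = 56644 ≡ 94; 238^4 ≡ 94^2 = 8836 ≡ 165; 238^8 ≡ 165^2 = 27225 ≡ 81; 238^16 ≡ 81^2 = 6561 ≡ 152; 25 = 16 + 8 + 1, so 238^25 ≡ 152·81·238 ≡ 212 (mod 377)
  → matches m = 212
Candidate 2: 245^2 = 60025 ≡ 82; 245^4 ≡ 82^2 = 6724 ≡ 315; 245^8 ≡ 315^2 = 99225 ≡ 74; 245^16 ≡ 74^2 = 5476 ≡ 198; 25 = 16 + 8 + 1, so 245^25 ≡ 198·74·245 ≡ 323 (mod 377)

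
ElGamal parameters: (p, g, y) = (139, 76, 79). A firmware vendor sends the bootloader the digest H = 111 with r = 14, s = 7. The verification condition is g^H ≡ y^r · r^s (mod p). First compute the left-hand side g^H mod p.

84

76^2 = 5776 ≡ 77
76^4 ≡ 77^2 = 5929 ≡ 91
76^8 ≡ 91^2 = 8281 ≡ 80
76^16 ≡ 80^2 = 6400 ≡ 6
76^32 ≡ 6^2 = 36
76^64 ≡ 36^2 = 1296 ≡ 45
111 = 64 + 32 + 8 + 4 + 2 + 1, so 76^111 ≡ 45·36·80·91·77·76 ≡ 84 (mod 139)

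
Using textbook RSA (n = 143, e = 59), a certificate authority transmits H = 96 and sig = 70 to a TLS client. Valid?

no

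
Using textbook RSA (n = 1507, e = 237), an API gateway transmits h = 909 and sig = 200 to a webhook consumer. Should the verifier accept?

Squares mod 1507: sig^1≡200, sig^2≡818, sig^4≡16, sig^8≡256, sig^16≡735, sig^32≡719, sig^64≡60, sig^128≡586
237 = 128 + 64 + 32 + 8 + 4 + 1, so sig^237 ≡ 586·60·719·256·16·200 ≡ 909 (mod 1507)
909 = h, so the signature checks out.

accept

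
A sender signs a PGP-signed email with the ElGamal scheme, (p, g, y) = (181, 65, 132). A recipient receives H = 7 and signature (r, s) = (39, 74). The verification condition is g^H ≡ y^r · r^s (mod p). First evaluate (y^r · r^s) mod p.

132^2 = 17424 ≡ 48
132^4 ≡ 48^2 = 2304 ≡ 132
132^8 ≡ 132^2 = 17424 ≡ 48
132^16 ≡ 48^2 = 2304 ≡ 132
132^32 ≡ 132^2 = 17424 ≡ 48
39 = 32 + 4 + 2 + 1, so 132^39 ≡ 48·132·48·132 ≡ 1 (mod 181)
39^2 = 1521 ≡ 73
39^4 ≡ 73^2 = 5329 ≡ 80
39^8 ≡ 80^2 = 6400 ≡ 65
39^16 ≡ 65^2 = 4225 ≡ 62
39^32 ≡ 62^2 = 3844 ≡ 43
39^64 ≡ 43^2 = 1849 ≡ 39
74 = 64 + 8 + 2, so 39^74 ≡ 39·65·73 ≡ 73 (mod 181)
y^r · r^s ≡ 1·73 = 73 ≡ 73 (mod 181)

73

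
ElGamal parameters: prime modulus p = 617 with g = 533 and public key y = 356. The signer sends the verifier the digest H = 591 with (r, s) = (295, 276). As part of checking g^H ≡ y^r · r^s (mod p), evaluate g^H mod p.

Squares mod 617: 533^1≡533, 533^2≡269, 533^4≡172, 533^8≡585, 533^16≡407, 533^32≡293, 533^64≡86, 533^128≡609, 533^256≡64, 533^512≡394
591 = 512 + 64 + 8 + 4 + 2 + 1, so 533^591 ≡ 394·86·585·172·269·533 ≡ 181 (mod 617)

181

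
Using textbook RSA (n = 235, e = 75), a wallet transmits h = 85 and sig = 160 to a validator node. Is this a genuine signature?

genuine

sig^75 mod 235 = 85
sig^75 mod 235 = 85 matches h.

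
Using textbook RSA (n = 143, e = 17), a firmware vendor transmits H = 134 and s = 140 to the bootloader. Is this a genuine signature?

genuine

Squares mod 143: s^1≡140, s^2≡9, s^4≡81, s^8≡126, s^16≡3
17 = 16 + 1, so s^17 ≡ 3·140 ≡ 134 (mod 143)
Since 134 equals the digest 134, verification succeeds.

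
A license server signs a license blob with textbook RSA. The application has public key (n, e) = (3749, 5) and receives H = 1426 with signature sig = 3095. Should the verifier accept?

reject

Squares mod 3749: sig^1≡3095, sig^2≡330, sig^4≡179
5 = 4 + 1, so sig^5 ≡ 179·3095 ≡ 2902 (mod 3749)
sig^5 mod 3749 = 2902, but H = 1426.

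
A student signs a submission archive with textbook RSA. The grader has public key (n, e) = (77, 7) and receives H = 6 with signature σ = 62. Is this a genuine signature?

genuine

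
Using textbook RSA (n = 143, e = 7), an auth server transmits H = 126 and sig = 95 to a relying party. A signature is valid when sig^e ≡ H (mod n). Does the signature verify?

sig^2 ≡ 95^2 = 9025 ≡ 16
sig^4 ≡ 16^2 = 256 ≡ 113
7 = 4 + 2 + 1, so sig^7 ≡ 113·16·95 ≡ 17 (mod 143)
The recovered value 17 does not match the digest 126.

does not verify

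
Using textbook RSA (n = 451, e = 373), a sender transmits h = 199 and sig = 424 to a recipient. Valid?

sig^2 ≡ 424^2 = 179776 ≡ 278
sig^4 ≡ 278^2 = 77284 ≡ 163
sig^8 ≡ 163^2 = 26569 ≡ 411
sig^16 ≡ 411^2 = 168921 ≡ 247
sig^32 ≡ 247^2 = 61009 ≡ 124
sig^64 ≡ 124^2 = 15376 ≡ 42
sig^128 ≡ 42^2 = 1764 ≡ 411
sig^256 ≡ 411^2 = 168921 ≡ 247
373 = 256 + 64 + 32 + 16 + 4 + 1, so sig^373 ≡ 247·42·124·247·163·424 ≡ 150 (mod 451)
150 ≠ 199, so verification fails.

no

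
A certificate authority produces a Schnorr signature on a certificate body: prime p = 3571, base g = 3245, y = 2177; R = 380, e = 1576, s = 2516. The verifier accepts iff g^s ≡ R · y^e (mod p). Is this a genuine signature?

genuine

g^s mod p:
3245^2 = 10530025 ≡ 2717
3245^4 ≡ 2717^2 = 7382089 ≡ 832
3245^8 ≡ 832^2 = 692224 ≡ 3021
3245^16 ≡ 3021^2 = 9126441 ≡ 2536
3245^32 ≡ 2536^2 = 6431296 ≡ 3496
3245^64 ≡ 3496^2 = 12222016 ≡ 2054
3245^128 ≡ 2054^2 = 4218916 ≡ 1565
3245^256 ≡ 1565^2 = 2449225 ≡ 3090
3245^512 ≡ 3090^2 = 9548100 ≡ 2817
3245^1024 ≡ 2817^2 = 7935489 ≡ 727
3245^2048 ≡ 727^2 = 528529 ≡ 21
2516 = 2048 + 256 + 128 + 64 + 16 + 4, so 3245^2516 ≡ 21·3090·1565·2054·2536·832 ≡ 172 (mod 3571)
R · y^e mod p:
2177^2 = 4739329 ≡ 612
2177^4 ≡ 612^2 = 374544 ≡ 3160
2177^8 ≡ 3160^2 = 9985600 ≡ 1084
2177^16 ≡ 1084^2 = 1175056 ≡ 197
2177^32 ≡ 197^2 = 38809 ≡ 3099
2177^64 ≡ 3099^2 = 9603801 ≡ 1382
2177^128 ≡ 1382^2 = 1909924 ≡ 3010
2177^256 ≡ 3010^2 = 9060100 ≡ 473
2177^512 ≡ 473^2 = 223729 ≡ 2327
2177^1024 ≡ 2327^2 = 5414929 ≡ 1293
1576 = 1024 + 512 + 32 + 8, so 2177^1576 ≡ 1293·2327·3099·1084 ≡ 2331 (mod 3571)
380·2331 = 885780 ≡ 172 (mod 3571)
172 ≡ 172 (mod 3571); signature holds.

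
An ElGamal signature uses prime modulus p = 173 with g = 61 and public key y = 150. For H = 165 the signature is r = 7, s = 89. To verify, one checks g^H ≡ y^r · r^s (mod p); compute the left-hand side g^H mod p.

61^2 = 3721 ≡ 88
61^4 ≡ 88^2 = 7744 ≡ 132
61^8 ≡ 132^2 = 17424 ≡ 124
61^16 ≡ 124^2 = 15376 ≡ 152
61^32 ≡ 152^2 = 23104 ≡ 95
61^64 ≡ 95^2 = 9025 ≡ 29
61^128 ≡ 29^2 = 841 ≡ 149
165 = 128 + 32 + 4 + 1, so 61^165 ≡ 149·95·132·61 ≡ 27 (mod 173)

27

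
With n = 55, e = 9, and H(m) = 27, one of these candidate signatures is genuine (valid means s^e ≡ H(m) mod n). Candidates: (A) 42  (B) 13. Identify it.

Candidate A: 42^2 = 1764 ≡ 4; 42^4 ≡ 4^2 = 16; 42^8 ≡ 16^2 = 256 ≡ 36; 9 = 8 + 1, so 42^9 ≡ 36·42 ≡ 27 (mod 55)
  → matches H(m) = 27
Candidate B: 13^2 = 169 ≡ 4; 13^4 ≡ 4^2 = 16; 13^8 ≡ 16^2 = 256 ≡ 36; 9 = 8 + 1, so 13^9 ≡ 36·13 ≡ 28 (mod 55)

A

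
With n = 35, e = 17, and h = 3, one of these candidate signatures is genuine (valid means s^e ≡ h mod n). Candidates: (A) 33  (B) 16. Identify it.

A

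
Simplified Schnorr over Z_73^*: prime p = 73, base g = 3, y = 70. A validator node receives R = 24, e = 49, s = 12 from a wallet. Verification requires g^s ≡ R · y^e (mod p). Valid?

g^s mod p:
3^2 = 9
3^4 ≡ 9^2 = 81 ≡ 8
3^8 ≡ 8^2 = 64
12 = 8 + 4, so 3^12 ≡ 64·8 ≡ 1 (mod 73)
R · y^e mod p:
70^2 = 4900 ≡ 9
70^4 ≡ 9^2 = 81 ≡ 8
70^8 ≡ 8^2 = 64
70^16 ≡ 64^2 = 4096 ≡ 8
70^32 ≡ 8^2 = 64
49 = 32 + 16 + 1, so 70^49 ≡ 64·8·70 ≡ 70 (mod 73)
24·70 = 1680 ≡ 1 (mod 73)
1 ≡ 1 (mod 73); signature holds.

yes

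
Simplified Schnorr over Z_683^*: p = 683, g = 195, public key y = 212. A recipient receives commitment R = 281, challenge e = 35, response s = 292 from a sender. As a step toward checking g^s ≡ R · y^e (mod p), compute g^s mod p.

195^292 mod 683 = 184

184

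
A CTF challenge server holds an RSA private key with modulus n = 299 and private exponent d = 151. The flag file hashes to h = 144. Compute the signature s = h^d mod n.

248

h^2 ≡ 144^2 = 20736 ≡ 105
h^4 ≡ 105^2 = 11025 ≡ 261
h^8 ≡ 261^2 = 68121 ≡ 248
h^16 ≡ 248^2 = 61504 ≡ 209
h^32 ≡ 209^2 = 43681 ≡ 27
h^64 ≡ 27^2 = 729 ≡ 131
h^128 ≡ 131^2 = 17161 ≡ 118
151 = 128 + 16 + 4 + 2 + 1, so h^151 ≡ 118·209·261·105·144 ≡ 248 (mod 299)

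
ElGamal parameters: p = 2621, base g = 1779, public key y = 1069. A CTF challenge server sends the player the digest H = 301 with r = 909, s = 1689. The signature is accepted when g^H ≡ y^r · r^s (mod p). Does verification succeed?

Left side g^H mod p:
1779^2 = 3164841 ≡ 1294
1779^4 ≡ 1294^2 = 1674436 ≡ 2238
1779^8 ≡ 2238^2 = 5008644 ≡ 2534
1779^16 ≡ 2534^2 = 6421156 ≡ 2327
1779^32 ≡ 2327^2 = 5414929 ≡ 2564
1779^64 ≡ 2564^2 = 6574096 ≡ 628
1779^128 ≡ 628^2 = 394384 ≡ 1234
1779^256 ≡ 1234^2 = 1522756 ≡ 2576
301 = 256 + 32 + 8 + 4 + 1, so 1779^301 ≡ 2576·2564·2534·2238·1779 ≡ 1205 (mod 2621)
Right side y^r · r^s mod p:
1069^2 = 1142761 ≡ 5
1069^4 ≡ 5^2 = 25
1069^8 ≡ 25^2 = 625
1069^16 ≡ 625^2 = 390625 ≡ 96
1069^32 ≡ 96^2 = 9216 ≡ 1353
1069^64 ≡ 1353^2 = 1830609 ≡ 1151
1069^128 ≡ 1151^2 = 1324801 ≡ 1196
1069^256 ≡ 1196^2 = 1430416 ≡ 1971
1069^512 ≡ 1971^2 = 3884841 ≡ 519
909 = 512 + 256 + 128 + 8 + 4 + 1, so 1069^909 ≡ 519·1971·1196·625·25·1069 ≡ 2491 (mod 2621)
909^2 = 826281 ≡ 666
909^4 ≡ 666^2 = 443556 ≡ 607
909^8 ≡ 607^2 = 368449 ≡ 1509
909^16 ≡ 1509^2 = 2277081 ≡ 2053
909^32 ≡ 2053^2 = 4214809 ≡ 241
909^64 ≡ 241^2 = 58081 ≡ 419
909^128 ≡ 419^2 = 175561 ≡ 2575
909^256 ≡ 2575^2 = 6630625 ≡ 2116
909^512 ≡ 2116^2 = 4477456 ≡ 788
909^1024 ≡ 788^2 = 620944 ≡ 2388
1689 = 1024 + 512 + 128 + 16 + 8 + 1, so 909^1689 ≡ 2388·788·2575·2053·1509·909 ≡ 1780 (mod 2621)
2491·1780 = 4433980 ≡ 1869 (mod 2621)
1205 ≠ 1869, so verification fails.

fails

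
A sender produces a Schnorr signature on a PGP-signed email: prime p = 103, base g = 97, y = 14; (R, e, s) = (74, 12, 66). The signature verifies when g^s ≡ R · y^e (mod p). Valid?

no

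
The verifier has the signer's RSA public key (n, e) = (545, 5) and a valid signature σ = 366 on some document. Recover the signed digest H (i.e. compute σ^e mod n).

σ^2 ≡ 366^2 = 133956 ≡ 431
σ^4 ≡ 431^2 = 185761 ≡ 461
5 = 4 + 1, so σ^5 ≡ 461·366 ≡ 321 (mod 545)

321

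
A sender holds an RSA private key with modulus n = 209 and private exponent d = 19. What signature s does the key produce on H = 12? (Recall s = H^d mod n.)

12

H^2 ≡ 12^2 = 144
H^4 ≡ 144^2 = 20736 ≡ 45
H^8 ≡ 45^2 = 2025 ≡ 144
H^16 ≡ 144^2 = 20736 ≡ 45
19 = 16 + 2 + 1, so H^19 ≡ 45·144·12 ≡ 12 (mod 209)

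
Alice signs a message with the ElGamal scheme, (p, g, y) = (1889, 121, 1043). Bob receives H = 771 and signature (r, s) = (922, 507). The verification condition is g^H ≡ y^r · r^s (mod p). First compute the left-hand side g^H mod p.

983

121^771 mod 1889 = 983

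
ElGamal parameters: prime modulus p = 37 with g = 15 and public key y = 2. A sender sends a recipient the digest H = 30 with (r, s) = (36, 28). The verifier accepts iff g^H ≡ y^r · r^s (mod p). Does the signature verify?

Left side g^H mod p:
15^2 = 225 ≡ 3
15^4 ≡ 3^2 = 9
15^8 ≡ 9^2 = 81 ≡ 7
15^16 ≡ 7^2 = 49 ≡ 12
30 = 16 + 8 + 4 + 2, so 15^30 ≡ 12·7·9·3 ≡ 11 (mod 37)
Right side y^r · r^s mod p:
2^2 = 4
2^4 ≡ 4^2 = 16
2^8 ≡ 16^2 = 256 ≡ 34
2^16 ≡ 34^2 = 1156 ≡ 9
2^32 ≡ 9^2 = 81 ≡ 7
36 = 32 + 4, so 2^36 ≡ 7·16 ≡ 1 (mod 37)
36^2 = 1296 ≡ 1
36^4 ≡ 1^2 = 1
36^8 ≡ 1^2 = 1
36^16 ≡ 1^2 = 1
28 = 16 + 8 + 4, so 36^28 ≡ 1·1·1 ≡ 1 (mod 37)
1·1 = 1 ≡ 1 (mod 37)
11 ≠ 1, so verification fails.

does not verify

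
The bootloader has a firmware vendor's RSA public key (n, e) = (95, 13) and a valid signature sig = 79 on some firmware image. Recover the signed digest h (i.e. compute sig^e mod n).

sig^2 ≡ 79^2 = 6241 ≡ 66
sig^4 ≡ 66^2 = 4356 ≡ 81
sig^8 ≡ 81^2 = 6561 ≡ 6
13 = 8 + 4 + 1, so sig^13 ≡ 6·81·79 ≡ 14 (mod 95)

14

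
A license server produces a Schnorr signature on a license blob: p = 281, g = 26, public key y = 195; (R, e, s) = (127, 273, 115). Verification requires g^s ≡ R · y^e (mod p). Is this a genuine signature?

g^s mod p:
Squares mod 281: 26^1≡26, 26^2≡114, 26^4≡70, 26^8≡123, 26^16≡236, 26^32≡58, 26^64≡273
115 = 64 + 32 + 16 + 2 + 1, so 26^115 ≡ 273·58·236·114·26 ≡ 37 (mod 281)
R · y^e mod p:
Squares mod 281: 195^1≡195, 195^2≡90, 195^4≡232, 195^8≡153, 195^16≡86, 195^32≡90, 195^64≡232, 195^128≡153, 195^256≡86
273 = 256 + 16 + 1, so 195^273 ≡ 86·86·195 ≡ 128 (mod 281)
127·128 = 16256 ≡ 239 (mod 281)
37 ≠ 239; the check fails.

forged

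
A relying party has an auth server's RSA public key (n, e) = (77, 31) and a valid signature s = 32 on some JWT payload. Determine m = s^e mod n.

32

s^2 ≡ 32^2 = 1024 ≡ 23
s^4 ≡ 23^2 = 529 ≡ 67
s^8 ≡ 67^2 = 4489 ≡ 23
s^16 ≡ 23^2 = 529 ≡ 67
31 = 16 + 8 + 4 + 2 + 1, so s^31 ≡ 67·23·67·23·32 ≡ 32 (mod 77)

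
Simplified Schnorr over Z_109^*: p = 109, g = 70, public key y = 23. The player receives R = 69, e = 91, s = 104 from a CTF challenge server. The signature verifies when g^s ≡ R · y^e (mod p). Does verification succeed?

passes

g^s mod p:
Squares mod 109: 70^1≡70, 70^2≡104, 70^4≡25, 70^8≡80, 70^16≡78, 70^32≡89, 70^64≡73
104 = 64 + 32 + 8, so 70^104 ≡ 73·89·80 ≡ 48 (mod 109)
R · y^e mod p:
Squares mod 109: 23^1≡23, 23^2≡93, 23^4≡38, 23^8≡27, 23^16≡75, 23^32≡66, 23^64≡105
91 = 64 + 16 + 8 + 2 + 1, so 23^91 ≡ 105·75·27·93·23 ≡ 86 (mod 109)
69·86 = 5934 ≡ 48 (mod 109)
48 ≡ 48 (mod 109); signature holds.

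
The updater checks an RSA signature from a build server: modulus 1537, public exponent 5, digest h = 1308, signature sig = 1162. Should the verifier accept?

accept

sig^2 ≡ 1162^2 = 1350244 ≡ 758
sig^4 ≡ 758^2 = 574564 ≡ 1263
5 = 4 + 1, so sig^5 ≡ 1263·1162 ≡ 1308 (mod 1537)
1308 = h, so the signature checks out.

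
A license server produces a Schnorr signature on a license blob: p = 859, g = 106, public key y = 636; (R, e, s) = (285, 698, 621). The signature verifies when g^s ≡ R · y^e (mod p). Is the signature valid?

g^s mod p:
106^621 mod 859 = 640
R · y^e mod p:
636^698 mod 859 = 660
285·660 = 188100 ≡ 838 (mod 859)
640 ≠ 838; the check fails.

invalid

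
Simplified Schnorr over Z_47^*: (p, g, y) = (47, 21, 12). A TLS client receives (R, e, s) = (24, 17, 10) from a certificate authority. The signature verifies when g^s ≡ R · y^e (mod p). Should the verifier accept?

g^s mod p:
Squares mod 47: 21^1≡21, 21^2≡18, 21^4≡42, 21^8≡25
10 = 8 + 2, so 21^10 ≡ 25·18 ≡ 27 (mod 47)
R · y^e mod p:
Squares mod 47: 12^1≡12, 12^2≡3, 12^4≡9, 12^8≡34, 12^16≡28
17 = 16 + 1, so 12^17 ≡ 28·12 ≡ 7 (mod 47)
24·7 = 168 ≡ 27 (mod 47)
27 ≡ 27 (mod 47); signature holds.

accept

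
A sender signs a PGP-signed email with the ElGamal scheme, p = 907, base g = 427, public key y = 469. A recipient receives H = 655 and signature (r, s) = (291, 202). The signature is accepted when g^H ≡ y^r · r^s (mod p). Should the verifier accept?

Left side g^H mod p:
Squares mod 907: 427^1≡427, 427^2≡22, 427^4≡484, 427^8≡250, 427^16≡824, 427^32≡540, 427^64≡453, 427^128≡227, 427^256≡737, 427^512≡783
655 = 512 + 128 + 8 + 4 + 2 + 1, so 427^655 ≡ 783·227·250·484·22·427 ≡ 673 (mod 907)
Right side y^r · r^s mod p:
Squares mod 907: 469^1≡469, 469^2≡467, 469^4≡409, 469^8≡393, 469^16≡259, 469^32≡870, 469^64≡462, 469^128≡299, 469^256≡515
291 = 256 + 32 + 2 + 1, so 469^291 ≡ 515·870·467·469 ≡ 140 (mod 907)
Squares mod 907: 291^1≡291, 291^2≡330, 291^4≡60, 291^8≡879, 291^16≡784, 291^32≡617, 291^64≡656, 291^128≡418
202 = 128 + 64 + 8 + 2, so 291^202 ≡ 418·656·879·330 ≡ 812 (mod 907)
140·812 = 113680 ≡ 305 (mod 907)
673 ≠ 305, so verification fails.

reject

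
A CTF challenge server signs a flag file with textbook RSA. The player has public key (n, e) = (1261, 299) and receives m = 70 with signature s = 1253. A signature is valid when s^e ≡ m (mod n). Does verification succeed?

fails

Squares mod 1261: s^1≡1253, s^2≡64, s^4≡313, s^8≡872, s^16≡1, s^32≡1, s^64≡1, s^128≡1, s^256≡1
299 = 256 + 32 + 8 + 2 + 1, so s^299 ≡ 1·1·872·64·1253 ≡ 1191 (mod 1261)
1191 ≠ 70, so verification fails.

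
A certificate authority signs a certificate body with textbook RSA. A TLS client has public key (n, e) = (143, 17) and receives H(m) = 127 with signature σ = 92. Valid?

σ^2 ≡ 92^2 = 8464 ≡ 27
σ^4 ≡ 27^2 = 729 ≡ 14
σ^8 ≡ 14^2 = 196 ≡ 53
σ^16 ≡ 53^2 = 2809 ≡ 92
17 = 16 + 1, so σ^17 ≡ 92·92 ≡ 27 (mod 143)
σ^17 mod 143 = 27, but H(m) = 127.

no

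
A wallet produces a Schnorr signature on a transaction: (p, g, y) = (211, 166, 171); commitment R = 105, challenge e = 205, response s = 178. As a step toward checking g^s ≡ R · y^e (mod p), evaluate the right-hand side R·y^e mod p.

171^2 = 29241 ≡ 123
171^4 ≡ 123^2 = 15129 ≡ 148
171^8 ≡ 148^2 = 21904 ≡ 171
171^16 ≡ 171^2 = 29241 ≡ 123
171^32 ≡ 123^2 = 15129 ≡ 148
171^64 ≡ 148^2 = 21904 ≡ 171
171^128 ≡ 171^2 = 29241 ≡ 123
205 = 128 + 64 + 8 + 4 + 1, so 171^205 ≡ 123·171·171·148·171 ≡ 123 (mod 211)
R · y^e ≡ 105·123 = 12915 ≡ 44 (mod 211)

44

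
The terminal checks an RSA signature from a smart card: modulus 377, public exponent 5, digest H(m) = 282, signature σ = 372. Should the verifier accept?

reject

σ^2 ≡ 372^2 = 138384 ≡ 25
σ^4 ≡ 25^2 = 625 ≡ 248
5 = 4 + 1, so σ^5 ≡ 248·372 ≡ 268 (mod 377)
268 ≠ 282, so verification fails.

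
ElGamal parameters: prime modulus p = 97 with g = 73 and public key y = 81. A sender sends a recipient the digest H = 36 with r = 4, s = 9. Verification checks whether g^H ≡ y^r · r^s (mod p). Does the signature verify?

Left side g^H mod p:
73^36 mod 97 = 96
Right side y^r · r^s mod p:
81^4 mod 97 = 61
4^9 mod 97 = 50
61·50 = 3050 ≡ 43 (mod 97)
96 ≠ 43, so verification fails.

does not verify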